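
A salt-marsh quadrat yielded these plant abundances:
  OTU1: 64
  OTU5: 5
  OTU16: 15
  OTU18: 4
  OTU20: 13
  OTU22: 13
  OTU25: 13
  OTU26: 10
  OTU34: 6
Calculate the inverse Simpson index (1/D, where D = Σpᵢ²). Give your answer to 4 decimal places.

Total N = 64+5+15+4+13+13+13+10+6 = 143, so the proportions are 0.44755245, 0.03496503, 0.1048951, 0.02797203, 0.09090909, 0.09090909, 0.09090909, 0.06993007, 0.04195804 (working shown to 8 dp, full precision carried).
D = 0.44755245² + 0.03496503² + 0.1048951² + 0.02797203² + 0.09090909² + 0.09090909² + 0.09090909² + 0.06993007² + 0.04195804² = 0.20030319 + 0.00122255 + 0.01100298 + 0.00078243 + 0.00826446 + 0.00826446 + 0.00826446 + 0.00489021 + 0.00176048 = 0.24475524.
So 1/D = 4.085714, i.e. 4.0857 to 4 decimal places.

4.0857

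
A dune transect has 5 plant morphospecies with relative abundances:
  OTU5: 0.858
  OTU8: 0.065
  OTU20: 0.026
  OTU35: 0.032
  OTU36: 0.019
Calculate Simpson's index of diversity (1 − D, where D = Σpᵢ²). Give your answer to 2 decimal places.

D = 0.858² + 0.065² + 0.026² + 0.032² + 0.019² = 0.7362 + 0.0042 + 0.0007 + 0.0010 + 0.0004 = 0.7424 (working shown to 4 dp, full precision carried).
So 1 − D = 0.2576, i.e. 0.26 to 2 decimal places.

0.26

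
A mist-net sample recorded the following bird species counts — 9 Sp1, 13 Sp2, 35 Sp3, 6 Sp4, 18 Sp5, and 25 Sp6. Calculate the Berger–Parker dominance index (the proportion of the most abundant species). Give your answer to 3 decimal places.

Total N = 9+13+35+6+18+25 = 106, so the proportions are 0.08491, 0.12264, 0.33019, 0.0566, 0.16981, 0.23585 (working shown to 5 dp, full precision carried).
The largest proportion is 0.33019, i.e. d = 0.330 to 3 decimal places.

0.330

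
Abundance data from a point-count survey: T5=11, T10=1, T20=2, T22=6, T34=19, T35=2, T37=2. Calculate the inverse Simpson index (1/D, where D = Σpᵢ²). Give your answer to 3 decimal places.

3.482

Total N = 11+1+2+6+19+2+2 = 43, so the proportions are 0.255814, 0.0232558, 0.0465116, 0.1395349, 0.4418605, 0.0465116, 0.0465116 (working shown to 7 dp, full precision carried).
D = 0.255814² + 0.0232558² + 0.0465116² + 0.1395349² + 0.4418605² + 0.0465116² + 0.0465116² = 0.0654408 + 0.0005408 + 0.0021633 + 0.0194700 + 0.1952407 + 0.0021633 + 0.0021633 = 0.2871823.
So 1/D = 3.48211, i.e. 3.482 to 3 decimal places.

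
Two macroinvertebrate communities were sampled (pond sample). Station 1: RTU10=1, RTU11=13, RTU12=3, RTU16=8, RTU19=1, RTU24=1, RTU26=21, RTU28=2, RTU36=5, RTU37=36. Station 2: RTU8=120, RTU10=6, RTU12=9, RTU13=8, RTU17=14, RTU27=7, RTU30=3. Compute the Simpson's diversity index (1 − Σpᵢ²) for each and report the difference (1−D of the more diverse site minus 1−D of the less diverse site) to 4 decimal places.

Station 1: N=91, proportions 0.010989, 0.142857, 0.032967, 0.087912, 0.010989, 0.010989, 0.230769, 0.021978, 0.054945, 0.395604, giving 1−D = 0.757155 (working shown to 6 dp, full precision carried).
Station 2: N=167, proportions 0.718563, 0.035928, 0.053892, 0.047904, 0.083832, 0.041916, 0.017964, giving 1−D = 0.468070.
Difference = |0.757155 − 0.468070| = 0.289085, i.e. 0.2891 to 4 decimal places.

0.2891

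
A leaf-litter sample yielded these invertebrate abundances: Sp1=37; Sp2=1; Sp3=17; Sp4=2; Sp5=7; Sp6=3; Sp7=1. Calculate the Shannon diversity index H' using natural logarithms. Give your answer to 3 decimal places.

Total N = 37+1+17+2+7+3+1 = 68, so the proportions are 0.54412, 0.01471, 0.25, 0.02941, 0.10294, 0.04412, 0.01471 (working shown to 5 dp, full precision carried).
Each pᵢ ln pᵢ term: 0.54412×(-0.60859)=-0.33114, 0.01471×(-4.21951)=-0.06205, 0.25×(-1.38629)=-0.34657, 0.02941×(-3.52636)=-0.10372, 0.10294×(-2.27360)=-0.23405, 0.04412×(-3.12090)=-0.13769, 0.01471×(-4.21951)=-0.06205.
Sum = -1.27727, so H' = 1.277.

1.277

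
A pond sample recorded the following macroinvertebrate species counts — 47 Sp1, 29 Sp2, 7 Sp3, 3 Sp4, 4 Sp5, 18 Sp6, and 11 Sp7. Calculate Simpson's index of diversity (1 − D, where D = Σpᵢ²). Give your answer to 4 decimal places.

0.7480

Total N = 47+29+7+3+4+18+11 = 119, so the proportions are 0.394958, 0.243697, 0.058824, 0.02521, 0.033613, 0.151261, 0.092437 (working shown to 6 dp, full precision carried).
D = 0.394958² + 0.243697² + 0.058824² + 0.02521² + 0.033613² + 0.151261² + 0.092437² = 0.155992 + 0.059388 + 0.003460 + 0.000636 + 0.001130 + 0.022880 + 0.008545 = 0.252030.
So 1 − D = 0.747970, i.e. 0.7480 to 4 decimal places.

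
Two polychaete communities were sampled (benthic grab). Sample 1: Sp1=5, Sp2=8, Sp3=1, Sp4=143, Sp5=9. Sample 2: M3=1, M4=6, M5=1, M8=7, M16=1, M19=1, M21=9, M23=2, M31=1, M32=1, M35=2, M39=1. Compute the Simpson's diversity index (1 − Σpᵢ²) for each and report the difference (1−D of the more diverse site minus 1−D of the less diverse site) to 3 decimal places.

Sample 1: N=166, proportions 0.0301205, 0.0481928, 0.0060241, 0.8614458, 0.0542169, giving 1−D = 0.2517056 (working shown to 7 dp, full precision carried).
Sample 2: N=33, proportions 0.030303, 0.1818182, 0.030303, 0.2121212, 0.030303, 0.030303, 0.2727273, 0.0606061, 0.030303, 0.030303, 0.0606061, 0.030303, giving 1−D = 0.8337925.
Difference = |0.2517056 − 0.8337925| = 0.5820869, i.e. 0.582 to 3 decimal places.

0.582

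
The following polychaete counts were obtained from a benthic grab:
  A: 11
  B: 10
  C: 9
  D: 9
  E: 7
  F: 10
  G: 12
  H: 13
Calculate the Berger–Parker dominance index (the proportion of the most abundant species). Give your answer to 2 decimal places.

0.16

Total N = 11+10+9+9+7+10+12+13 = 81, so the proportions are 0.1358, 0.1235, 0.1111, 0.1111, 0.0864, 0.1235, 0.1481, 0.1605 (working shown to 4 dp, full precision carried).
The largest proportion is 0.1605, i.e. d = 0.16 to 2 decimal places.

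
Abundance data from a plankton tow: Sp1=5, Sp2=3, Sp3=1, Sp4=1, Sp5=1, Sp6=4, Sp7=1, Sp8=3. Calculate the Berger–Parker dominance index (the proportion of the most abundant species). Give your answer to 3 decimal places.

0.263

Total N = 5+3+1+1+1+4+1+3 = 19, so the proportions are 0.26316, 0.15789, 0.05263, 0.05263, 0.05263, 0.21053, 0.05263, 0.15789 (working shown to 5 dp, full precision carried).
The largest proportion is 0.26316, i.e. d = 0.263 to 3 decimal places.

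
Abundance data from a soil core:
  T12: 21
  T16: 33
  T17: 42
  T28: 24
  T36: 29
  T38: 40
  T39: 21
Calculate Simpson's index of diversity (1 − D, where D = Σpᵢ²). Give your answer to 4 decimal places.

0.8469

Total N = 21+33+42+24+29+40+21 = 210, so the proportions are 0.1, 0.157143, 0.2, 0.114286, 0.138095, 0.190476, 0.1 (working shown to 6 dp, full precision carried).
D = 0.1² + 0.157143² + 0.2² + 0.114286² + 0.138095² + 0.190476² + 0.1² = 0.010000 + 0.024694 + 0.040000 + 0.013061 + 0.019070 + 0.036281 + 0.010000 = 0.153107.
So 1 − D = 0.846893, i.e. 0.8469 to 4 decimal places.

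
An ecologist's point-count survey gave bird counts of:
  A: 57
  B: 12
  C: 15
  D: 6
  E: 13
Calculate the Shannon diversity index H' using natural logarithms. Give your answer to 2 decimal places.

1.29

Total N = 57+12+15+6+13 = 103, so the proportions are 0.5534, 0.1165, 0.1456, 0.0583, 0.1262 (working shown to 4 dp, full precision carried).
Each pᵢ ln pᵢ term: 0.5534×(-0.5917)=-0.3274, 0.1165×(-2.1498)=-0.2505, 0.1456×(-1.9267)=-0.2806, 0.0583×(-2.8430)=-0.1656, 0.1262×(-2.0698)=-0.2612.
Sum = -1.2853, so H' = 1.29.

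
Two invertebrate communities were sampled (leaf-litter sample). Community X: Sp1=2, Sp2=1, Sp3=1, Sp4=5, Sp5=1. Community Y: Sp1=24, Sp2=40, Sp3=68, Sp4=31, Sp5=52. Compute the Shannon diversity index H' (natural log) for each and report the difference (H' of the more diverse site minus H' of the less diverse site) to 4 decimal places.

Community X: N=10, proportions 0.2, 0.1, 0.1, 0.5, 0.1, giving H' = 1.359237 (working shown to 6 dp, full precision carried).
Community Y: N=215, proportions 0.111628, 0.186047, 0.316279, 0.144186, 0.24186, giving H' = 1.544251.
Difference = |1.359237 − 1.544251| = 0.185014, i.e. 0.1850 to 4 decimal places.

0.1850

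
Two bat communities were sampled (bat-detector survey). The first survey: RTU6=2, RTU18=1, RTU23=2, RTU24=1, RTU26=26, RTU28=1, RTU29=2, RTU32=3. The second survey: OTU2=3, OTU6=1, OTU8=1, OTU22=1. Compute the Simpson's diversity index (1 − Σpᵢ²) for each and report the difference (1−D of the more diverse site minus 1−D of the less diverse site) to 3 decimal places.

0.151

The first survey: N=38, proportions 0.05263, 0.02632, 0.05263, 0.02632, 0.68421, 0.02632, 0.05263, 0.07895, giving 1−D = 0.51524 (working shown to 5 dp, full precision carried).
The second survey: N=6, proportions 0.5, 0.16667, 0.16667, 0.16667, giving 1−D = 0.66667.
Difference = |0.51524 − 0.66667| = 0.15143, i.e. 0.151 to 3 decimal places.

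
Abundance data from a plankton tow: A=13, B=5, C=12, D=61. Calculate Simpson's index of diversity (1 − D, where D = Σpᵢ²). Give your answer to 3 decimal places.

0.510

Total N = 13+5+12+61 = 91, so the proportions are 0.14286, 0.05495, 0.13187, 0.67033 (working shown to 5 dp, full precision carried).
D = 0.14286² + 0.05495² + 0.13187² + 0.67033² = 0.02041 + 0.00302 + 0.01739 + 0.44934 = 0.49016.
So 1 − D = 0.50984, i.e. 0.510 to 3 decimal places.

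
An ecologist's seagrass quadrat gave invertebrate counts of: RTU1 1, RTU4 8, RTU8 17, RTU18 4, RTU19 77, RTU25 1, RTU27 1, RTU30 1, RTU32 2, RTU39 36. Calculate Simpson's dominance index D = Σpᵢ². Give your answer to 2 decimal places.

0.35

Total N = 1+8+17+4+77+1+1+1+2+36 = 148, so the proportions are 0.0068, 0.0541, 0.1149, 0.027, 0.5203, 0.0068, 0.0068, 0.0068, 0.0135, 0.2432 (working shown to 4 dp, full precision carried).
D = 0.0068² + 0.0541² + 0.1149² + 0.027² + 0.5203² + 0.0068² + 0.0068² + 0.0068² + 0.0135² + 0.2432² = 0.0000 + 0.0029 + 0.0132 + 0.0007 + 0.2707 + 0.0000 + 0.0000 + 0.0000 + 0.0002 + 0.0592 = 0.3471.
To 2 decimal places, D = 0.35.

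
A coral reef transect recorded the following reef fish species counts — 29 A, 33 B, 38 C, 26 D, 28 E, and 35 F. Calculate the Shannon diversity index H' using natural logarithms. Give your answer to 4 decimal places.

1.7829

Total N = 29+33+38+26+28+35 = 189, so the proportions are 0.153439, 0.174603, 0.201058, 0.137566, 0.148148, 0.185185 (working shown to 6 dp, full precision carried).
Each pᵢ ln pᵢ term: 0.153439×(-1.874451)=-0.287614, 0.174603×(-1.745239)=-0.304724, 0.201058×(-1.604161)=-0.322530, 0.137566×(-1.983650)=-0.272883, 0.148148×(-1.909543)=-0.282895, 0.185185×(-1.686399)=-0.312296.
Sum = -1.782943, so H' = 1.7829.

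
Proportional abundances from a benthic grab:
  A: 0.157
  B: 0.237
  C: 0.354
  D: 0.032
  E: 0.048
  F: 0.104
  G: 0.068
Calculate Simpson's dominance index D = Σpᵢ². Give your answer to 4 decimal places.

0.2249

D = 0.157² + 0.237² + 0.354² + 0.032² + 0.048² + 0.104² + 0.068² = 0.024649 + 0.056169 + 0.125316 + 0.001024 + 0.002304 + 0.010816 + 0.004624 = 0.224902 (working shown to 6 dp, full precision carried).
To 4 decimal places, D = 0.2249.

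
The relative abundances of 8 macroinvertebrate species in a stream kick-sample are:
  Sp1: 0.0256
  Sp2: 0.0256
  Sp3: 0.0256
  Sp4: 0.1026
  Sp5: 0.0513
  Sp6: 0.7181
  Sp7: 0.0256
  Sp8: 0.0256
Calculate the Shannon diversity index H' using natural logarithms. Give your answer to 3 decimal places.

1.093

Each pᵢ ln pᵢ term (working shown to 5 dp, full precision carried): 0.0256×(-3.66516)=-0.09383, 0.0256×(-3.66516)=-0.09383, 0.0256×(-3.66516)=-0.09383, 0.1026×(-2.27692)=-0.23361, 0.0513×(-2.97006)=-0.15236, 0.7181×(-0.33115)=-0.23780, 0.0256×(-3.66516)=-0.09383, 0.0256×(-3.66516)=-0.09383.
Sum = -1.09291, so H' = 1.093.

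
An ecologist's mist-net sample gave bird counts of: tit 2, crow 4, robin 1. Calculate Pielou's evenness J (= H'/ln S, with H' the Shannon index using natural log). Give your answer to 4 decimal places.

Total N = 2+4+1 = 7, so the proportions are 0.285714, 0.571429, 0.142857 (working shown to 6 dp, full precision carried).
H' = −Σ pᵢ ln pᵢ = −((-0.357932) + (-0.319780) + (-0.277987)) = 0.955700.
With S = 3 species, ln S = 1.098612, so J = 0.955700/1.098612 = 0.869916, i.e. 0.8699 to 4 decimal places.

0.8699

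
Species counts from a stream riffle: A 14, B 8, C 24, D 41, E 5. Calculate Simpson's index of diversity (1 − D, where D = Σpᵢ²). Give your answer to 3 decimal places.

Total N = 14+8+24+41+5 = 92, so the proportions are 0.15217, 0.08696, 0.26087, 0.44565, 0.05435 (working shown to 5 dp, full precision carried).
D = 0.15217² + 0.08696² + 0.26087² + 0.44565² + 0.05435² = 0.02316 + 0.00756 + 0.06805 + 0.19861 + 0.00295 = 0.30033.
So 1 − D = 0.69967, i.e. 0.700 to 3 decimal places.

0.700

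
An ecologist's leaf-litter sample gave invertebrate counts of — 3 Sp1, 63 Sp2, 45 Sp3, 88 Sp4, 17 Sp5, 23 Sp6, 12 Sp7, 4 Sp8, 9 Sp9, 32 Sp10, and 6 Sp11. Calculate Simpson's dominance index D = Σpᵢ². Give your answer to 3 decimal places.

Total N = 3+63+45+88+17+23+12+4+9+32+6 = 302, so the proportions are 0.00993, 0.20861, 0.14901, 0.29139, 0.05629, 0.07616, 0.03974, 0.01325, 0.0298, 0.10596, 0.01987 (working shown to 5 dp, full precision carried).
D = 0.00993² + 0.20861² + 0.14901² + 0.29139² + 0.05629² + 0.07616² + 0.03974² + 0.01325² + 0.0298² + 0.10596² + 0.01987² = 0.00010 + 0.04352 + 0.02220 + 0.08491 + 0.00317 + 0.00580 + 0.00158 + 0.00018 + 0.00089 + 0.01123 + 0.00039 = 0.17396.
To 3 decimal places, D = 0.174.

0.174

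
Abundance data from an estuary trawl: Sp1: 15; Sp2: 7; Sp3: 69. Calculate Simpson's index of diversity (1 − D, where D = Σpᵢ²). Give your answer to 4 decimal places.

0.3920

Total N = 15+7+69 = 91, so the proportions are 0.164835, 0.076923, 0.758242 (working shown to 6 dp, full precision carried).
D = 0.164835² + 0.076923² + 0.758242² = 0.027171 + 0.005917 + 0.574931 = 0.608018.
So 1 − D = 0.391982, i.e. 0.3920 to 4 decimal places.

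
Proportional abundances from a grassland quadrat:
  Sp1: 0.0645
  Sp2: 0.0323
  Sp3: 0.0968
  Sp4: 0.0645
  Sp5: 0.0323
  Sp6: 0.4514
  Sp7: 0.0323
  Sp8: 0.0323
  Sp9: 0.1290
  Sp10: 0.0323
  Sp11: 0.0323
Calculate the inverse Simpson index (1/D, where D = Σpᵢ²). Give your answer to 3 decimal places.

D = 0.0645² + 0.0323² + 0.0968² + 0.0645² + 0.0323² + 0.4514² + 0.0323² + 0.0323² + 0.129² + 0.0323² + 0.0323² = 0.0041602 + 0.0010433 + 0.0093702 + 0.0041602 + 0.0010433 + 0.2037620 + 0.0010433 + 0.0010433 + 0.0166410 + 0.0010433 + 0.0010433 = 0.2443534 (working shown to 7 dp, full precision carried).
So 1/D = 4.09243, i.e. 4.092 to 3 decimal places.

4.092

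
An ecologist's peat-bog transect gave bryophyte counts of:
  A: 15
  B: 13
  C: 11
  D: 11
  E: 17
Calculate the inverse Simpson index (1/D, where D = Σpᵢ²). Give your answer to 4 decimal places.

Total N = 15+13+11+11+17 = 67, so the proportions are 0.2238806, 0.19402985, 0.1641791, 0.1641791, 0.25373134 (working shown to 8 dp, full precision carried).
D = 0.2238806² + 0.19402985² + 0.1641791² + 0.1641791² + 0.25373134² = 0.05012252 + 0.03764758 + 0.02695478 + 0.02695478 + 0.06437959 = 0.20605926.
So 1/D = 4.852973, i.e. 4.8530 to 4 decimal places.

4.8530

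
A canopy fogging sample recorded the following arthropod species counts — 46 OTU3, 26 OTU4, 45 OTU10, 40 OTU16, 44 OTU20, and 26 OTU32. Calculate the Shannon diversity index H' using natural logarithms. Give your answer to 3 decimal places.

Total N = 46+26+45+40+44+26 = 227, so the proportions are 0.20264, 0.11454, 0.19824, 0.17621, 0.19383, 0.11454 (working shown to 5 dp, full precision carried).
Each pᵢ ln pᵢ term: 0.20264×(-1.59631)=-0.32348, 0.11454×(-2.16685)=-0.24819, 0.19824×(-1.61829)=-0.32081, 0.17621×(-1.73607)=-0.30592, 0.19383×(-1.64076)=-0.31803, 0.11454×(-2.16685)=-0.24819.
Sum = -1.76461, so H' = 1.765.

1.765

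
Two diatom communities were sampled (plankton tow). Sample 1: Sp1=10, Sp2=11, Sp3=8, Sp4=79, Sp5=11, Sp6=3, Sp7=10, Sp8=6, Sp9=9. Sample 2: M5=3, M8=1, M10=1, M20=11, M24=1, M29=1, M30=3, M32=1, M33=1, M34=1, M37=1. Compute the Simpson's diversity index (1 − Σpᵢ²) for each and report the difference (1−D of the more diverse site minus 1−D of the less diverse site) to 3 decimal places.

Sample 1: N=147, proportions 0.06803, 0.07483, 0.05442, 0.53741, 0.07483, 0.02041, 0.06803, 0.04082, 0.06122, giving 1−D = 0.68194 (working shown to 5 dp, full precision carried).
Sample 2: N=25, proportions 0.12, 0.04, 0.04, 0.44, 0.04, 0.04, 0.12, 0.04, 0.04, 0.04, 0.04, giving 1−D = 0.76480.
Difference = |0.68194 − 0.76480| = 0.08286, i.e. 0.083 to 3 decimal places.

0.083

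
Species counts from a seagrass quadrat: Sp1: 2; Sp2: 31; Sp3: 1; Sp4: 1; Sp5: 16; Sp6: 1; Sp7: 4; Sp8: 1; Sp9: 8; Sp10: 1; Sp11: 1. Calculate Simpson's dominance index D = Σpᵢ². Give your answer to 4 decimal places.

Total N = 2+31+1+1+16+1+4+1+8+1+1 = 67, so the proportions are 0.029851, 0.462687, 0.014925, 0.014925, 0.238806, 0.014925, 0.059701, 0.014925, 0.119403, 0.014925, 0.014925 (working shown to 6 dp, full precision carried).
D = 0.029851² + 0.462687² + 0.014925² + 0.014925² + 0.238806² + 0.014925² + 0.059701² + 0.014925² + 0.119403² + 0.014925² + 0.014925² = 0.000891 + 0.214079 + 0.000223 + 0.000223 + 0.057028 + 0.000223 + 0.003564 + 0.000223 + 0.014257 + 0.000223 + 0.000223 = 0.291156.
To 4 decimal places, D = 0.2912.

0.2912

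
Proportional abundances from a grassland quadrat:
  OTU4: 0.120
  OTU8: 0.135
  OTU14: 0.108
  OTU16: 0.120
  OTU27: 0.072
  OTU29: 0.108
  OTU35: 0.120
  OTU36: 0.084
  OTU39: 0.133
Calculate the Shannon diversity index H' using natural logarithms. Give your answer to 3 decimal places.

Each pᵢ ln pᵢ term (working shown to 5 dp, full precision carried): 0.12×(-2.12026)=-0.25443, 0.135×(-2.00248)=-0.27033, 0.108×(-2.22562)=-0.24037, 0.12×(-2.12026)=-0.25443, 0.072×(-2.63109)=-0.18944, 0.108×(-2.22562)=-0.24037, 0.12×(-2.12026)=-0.25443, 0.084×(-2.47694)=-0.20806, 0.133×(-2.01741)=-0.26832.
Sum = -2.18018, so H' = 2.180.

2.180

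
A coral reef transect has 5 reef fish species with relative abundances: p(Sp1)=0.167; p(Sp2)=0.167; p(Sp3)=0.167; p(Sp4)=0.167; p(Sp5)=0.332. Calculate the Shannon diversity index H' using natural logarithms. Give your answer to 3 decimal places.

Each pᵢ ln pᵢ term (working shown to 5 dp, full precision carried): 0.167×(-1.78976)=-0.29889, 0.167×(-1.78976)=-0.29889, 0.167×(-1.78976)=-0.29889, 0.167×(-1.78976)=-0.29889, 0.332×(-1.10262)=-0.36607.
Sum = -1.56163, so H' = 1.562.

1.562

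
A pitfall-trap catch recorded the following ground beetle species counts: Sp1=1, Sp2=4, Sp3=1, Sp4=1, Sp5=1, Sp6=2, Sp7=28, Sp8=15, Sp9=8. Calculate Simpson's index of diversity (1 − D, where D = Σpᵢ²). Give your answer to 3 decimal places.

Total N = 1+4+1+1+1+2+28+15+8 = 61, so the proportions are 0.01639, 0.06557, 0.01639, 0.01639, 0.01639, 0.03279, 0.45902, 0.2459, 0.13115 (working shown to 5 dp, full precision carried).
D = 0.01639² + 0.06557² + 0.01639² + 0.01639² + 0.01639² + 0.03279² + 0.45902² + 0.2459² + 0.13115² = 0.00027 + 0.00430 + 0.00027 + 0.00027 + 0.00027 + 0.00107 + 0.21070 + 0.06047 + 0.01720 = 0.29481.
So 1 − D = 0.70519, i.e. 0.705 to 3 decimal places.

0.705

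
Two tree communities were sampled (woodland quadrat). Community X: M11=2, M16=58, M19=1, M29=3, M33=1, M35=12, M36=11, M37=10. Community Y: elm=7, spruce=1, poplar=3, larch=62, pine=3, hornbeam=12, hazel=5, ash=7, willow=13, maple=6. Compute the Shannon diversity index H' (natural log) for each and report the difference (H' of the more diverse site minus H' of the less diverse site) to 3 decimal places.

0.330

Community X: N=98, proportions 0.02041, 0.59184, 0.0102, 0.03061, 0.0102, 0.12245, 0.11224, 0.10204, giving H' = 1.32569 (working shown to 5 dp, full precision carried).
Community Y: N=119, proportions 0.05882, 0.0084, 0.02521, 0.52101, 0.02521, 0.10084, 0.04202, 0.05882, 0.10924, 0.05042, giving H' = 1.65578.
Difference = |1.32569 − 1.65578| = 0.33009, i.e. 0.330 to 3 decimal places.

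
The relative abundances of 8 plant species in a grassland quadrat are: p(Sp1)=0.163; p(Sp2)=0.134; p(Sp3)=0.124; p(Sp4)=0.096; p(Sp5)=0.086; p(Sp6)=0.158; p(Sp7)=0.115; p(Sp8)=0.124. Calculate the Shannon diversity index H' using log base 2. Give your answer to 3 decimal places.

2.970

Each pᵢ log₂ pᵢ term (working shown to 5 dp, full precision carried): 0.163×(-2.61706)=-0.42658, 0.134×(-2.89970)=-0.38856, 0.124×(-3.01159)=-0.37344, 0.096×(-3.38082)=-0.32456, 0.086×(-3.53952)=-0.30440, 0.158×(-2.66200)=-0.42060, 0.115×(-3.12029)=-0.35883, 0.124×(-3.01159)=-0.37344.
Sum = -2.97040, so H' = 2.970.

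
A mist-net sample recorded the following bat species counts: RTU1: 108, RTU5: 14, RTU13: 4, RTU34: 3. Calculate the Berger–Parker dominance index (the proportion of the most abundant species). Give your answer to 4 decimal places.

0.8372

Total N = 108+14+4+3 = 129, so the proportions are 0.837209, 0.108527, 0.031008, 0.023256 (working shown to 6 dp, full precision carried).
The largest proportion is 0.837209, i.e. d = 0.8372 to 4 decimal places.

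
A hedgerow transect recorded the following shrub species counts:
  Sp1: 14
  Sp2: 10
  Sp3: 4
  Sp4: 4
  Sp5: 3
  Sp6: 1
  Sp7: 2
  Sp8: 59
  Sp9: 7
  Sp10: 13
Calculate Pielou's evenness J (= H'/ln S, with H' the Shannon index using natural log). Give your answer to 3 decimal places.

0.720

Total N = 14+10+4+4+3+1+2+59+7+13 = 117, so the proportions are 0.11966, 0.08547, 0.03419, 0.03419, 0.02564, 0.00855, 0.01709, 0.50427, 0.05983, 0.11111 (working shown to 5 dp, full precision carried).
H' = −Σ pᵢ ln pᵢ = −((-0.25405) + (-0.21022) + (-0.11541) + (-0.11541) + (-0.09394) + (-0.04070) + (-0.06956) + (-0.34524) + (-0.16849) + (-0.24414)) = 1.65717.
With S = 10 species, ln S = 2.30259, so J = 1.65717/2.30259 = 0.71970, i.e. 0.720 to 3 decimal places.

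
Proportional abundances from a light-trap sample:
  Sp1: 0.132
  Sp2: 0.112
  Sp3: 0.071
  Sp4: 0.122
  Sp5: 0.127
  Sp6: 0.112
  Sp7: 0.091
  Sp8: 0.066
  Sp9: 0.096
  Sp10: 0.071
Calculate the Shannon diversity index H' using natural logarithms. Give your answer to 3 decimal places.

2.274

Each pᵢ ln pᵢ term (working shown to 6 dp, full precision carried): 0.132×(-2.024953)=-0.267294, 0.112×(-2.189256)=-0.245197, 0.071×(-2.645075)=-0.187800, 0.122×(-2.103734)=-0.256656, 0.127×(-2.063568)=-0.262073, 0.112×(-2.189256)=-0.245197, 0.091×(-2.396896)=-0.218118, 0.066×(-2.718101)=-0.179395, 0.096×(-2.343407)=-0.224967, 0.071×(-2.645075)=-0.187800.
Sum = -2.274496, so H' = 2.274.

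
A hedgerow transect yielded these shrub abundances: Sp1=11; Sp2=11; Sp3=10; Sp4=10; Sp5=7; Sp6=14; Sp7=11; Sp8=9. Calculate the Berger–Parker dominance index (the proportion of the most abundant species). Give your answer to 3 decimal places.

Total N = 11+11+10+10+7+14+11+9 = 83, so the proportions are 0.13253, 0.13253, 0.12048, 0.12048, 0.08434, 0.16867, 0.13253, 0.10843 (working shown to 5 dp, full precision carried).
The largest proportion is 0.16867, i.e. d = 0.169 to 3 decimal places.

0.169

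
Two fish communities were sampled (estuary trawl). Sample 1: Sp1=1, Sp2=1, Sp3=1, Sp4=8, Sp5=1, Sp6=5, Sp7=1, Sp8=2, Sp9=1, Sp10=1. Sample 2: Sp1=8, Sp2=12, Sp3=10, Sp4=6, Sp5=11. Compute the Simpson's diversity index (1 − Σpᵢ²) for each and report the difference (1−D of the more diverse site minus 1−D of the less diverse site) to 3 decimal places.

Sample 1: N=22, proportions 0.04545, 0.04545, 0.04545, 0.36364, 0.04545, 0.22727, 0.04545, 0.09091, 0.04545, 0.04545, giving 1−D = 0.79339 (working shown to 5 dp, full precision carried).
Sample 2: N=47, proportions 0.17021, 0.25532, 0.21277, 0.12766, 0.23404, giving 1−D = 0.78950.
Difference = |0.79339 − 0.78950| = 0.00389, i.e. 0.004 to 3 decimal places.

0.004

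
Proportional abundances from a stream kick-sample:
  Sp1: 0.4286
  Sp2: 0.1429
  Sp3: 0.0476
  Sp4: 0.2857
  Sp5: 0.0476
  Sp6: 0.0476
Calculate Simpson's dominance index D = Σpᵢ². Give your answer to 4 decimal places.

0.2925

D = 0.4286² + 0.1429² + 0.0476² + 0.2857² + 0.0476² + 0.0476² = 0.183698 + 0.020420 + 0.002266 + 0.081624 + 0.002266 + 0.002266 = 0.292540 (working shown to 6 dp, full precision carried).
To 4 decimal places, D = 0.2925.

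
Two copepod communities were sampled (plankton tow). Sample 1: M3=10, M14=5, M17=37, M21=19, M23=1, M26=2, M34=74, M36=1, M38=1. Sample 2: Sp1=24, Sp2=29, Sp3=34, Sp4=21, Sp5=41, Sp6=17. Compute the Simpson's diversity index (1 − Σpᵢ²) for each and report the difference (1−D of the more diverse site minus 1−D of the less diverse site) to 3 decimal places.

0.145

Sample 1: N=150, proportions 0.066667, 0.033333, 0.246667, 0.126667, 0.006667, 0.013333, 0.493333, 0.006667, 0.006667, giving 1−D = 0.673867 (working shown to 6 dp, full precision carried).
Sample 2: N=166, proportions 0.144578, 0.174699, 0.204819, 0.126506, 0.246988, 0.10241, giving 1−D = 0.819132.
Difference = |0.673867 − 0.819132| = 0.145265, i.e. 0.145 to 3 decimal places.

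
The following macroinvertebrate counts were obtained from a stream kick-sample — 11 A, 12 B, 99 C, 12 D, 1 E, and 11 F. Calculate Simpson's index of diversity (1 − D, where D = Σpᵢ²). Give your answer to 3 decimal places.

0.515

Total N = 11+12+99+12+1+11 = 146, so the proportions are 0.07534, 0.08219, 0.67808, 0.08219, 0.00685, 0.07534 (working shown to 5 dp, full precision carried).
D = 0.07534² + 0.08219² + 0.67808² + 0.08219² + 0.00685² + 0.07534² = 0.00568 + 0.00676 + 0.45980 + 0.00676 + 0.00005 + 0.00568 = 0.48471.
So 1 − D = 0.51529, i.e. 0.515 to 3 decimal places.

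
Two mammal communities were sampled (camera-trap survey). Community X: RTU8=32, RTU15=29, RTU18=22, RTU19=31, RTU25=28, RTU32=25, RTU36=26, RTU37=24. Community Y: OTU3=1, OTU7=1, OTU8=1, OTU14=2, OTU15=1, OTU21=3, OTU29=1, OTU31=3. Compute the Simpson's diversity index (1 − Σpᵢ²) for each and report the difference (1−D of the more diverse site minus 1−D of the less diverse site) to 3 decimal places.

Community X: N=217, proportions 0.14747, 0.13364, 0.10138, 0.14286, 0.12903, 0.11521, 0.11982, 0.1106, giving 1−D = 0.87320 (working shown to 5 dp, full precision carried).
Community Y: N=13, proportions 0.07692, 0.07692, 0.07692, 0.15385, 0.07692, 0.23077, 0.07692, 0.23077, giving 1−D = 0.84024.
Difference = |0.87320 − 0.84024| = 0.03296, i.e. 0.033 to 3 decimal places.

0.033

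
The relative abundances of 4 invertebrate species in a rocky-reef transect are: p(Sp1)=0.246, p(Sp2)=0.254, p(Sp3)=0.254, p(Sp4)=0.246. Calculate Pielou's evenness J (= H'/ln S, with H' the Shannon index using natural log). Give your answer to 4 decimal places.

H' = −Σ pᵢ ln pᵢ = −((-0.344996) + (-0.348087) + (-0.348087) + (-0.344996)) = 1.386166 (working shown to 6 dp, full precision carried).
With S = 4 species, ln S = 1.386294, so J = 1.386166/1.386294 = 0.999908, i.e. 0.9999 to 4 decimal places.

0.9999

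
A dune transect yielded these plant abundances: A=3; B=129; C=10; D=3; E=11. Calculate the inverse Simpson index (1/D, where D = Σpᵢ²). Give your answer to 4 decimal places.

Total N = 3+129+10+3+11 = 156, so the proportions are 0.0192308, 0.8269231, 0.0641026, 0.0192308, 0.0705128 (working shown to 7 dp, full precision carried).
D = 0.0192308² + 0.8269231² + 0.0641026² + 0.0192308² + 0.0705128² = 0.0003698 + 0.6838018 + 0.0041091 + 0.0003698 + 0.0049721 = 0.6936226.
So 1/D = 1.441706, i.e. 1.4417 to 4 decimal places.

1.4417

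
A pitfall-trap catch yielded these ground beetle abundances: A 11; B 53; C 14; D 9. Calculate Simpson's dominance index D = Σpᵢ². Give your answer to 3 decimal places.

Total N = 11+53+14+9 = 87, so the proportions are 0.12644, 0.6092, 0.16092, 0.10345 (working shown to 5 dp, full precision carried).
D = 0.12644² + 0.6092² + 0.16092² + 0.10345² = 0.01599 + 0.37112 + 0.02590 + 0.01070 = 0.42370.
To 3 decimal places, D = 0.424.

0.424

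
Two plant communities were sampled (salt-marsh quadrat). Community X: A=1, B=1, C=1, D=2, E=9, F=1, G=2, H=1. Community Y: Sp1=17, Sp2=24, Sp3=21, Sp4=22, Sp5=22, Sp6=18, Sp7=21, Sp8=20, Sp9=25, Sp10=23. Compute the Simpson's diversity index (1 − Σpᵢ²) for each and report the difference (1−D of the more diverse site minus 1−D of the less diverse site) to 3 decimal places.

Community X: N=18, proportions 0.05555556, 0.05555556, 0.05555556, 0.11111111, 0.5, 0.05555556, 0.11111111, 0.05555556, giving 1−D = 0.70987654 (working shown to 8 dp, full precision carried).
Community Y: N=213, proportions 0.07981221, 0.11267606, 0.09859155, 0.10328638, 0.10328638, 0.08450704, 0.09859155, 0.09389671, 0.11737089, 0.10798122, giving 1−D = 0.89876347.
Difference = |0.70987654 − 0.89876347| = 0.18888693, i.e. 0.189 to 3 decimal places.

0.189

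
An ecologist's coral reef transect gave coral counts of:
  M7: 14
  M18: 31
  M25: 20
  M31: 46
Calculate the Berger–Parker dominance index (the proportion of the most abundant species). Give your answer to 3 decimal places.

0.414

Total N = 14+31+20+46 = 111, so the proportions are 0.12613, 0.27928, 0.18018, 0.41441 (working shown to 5 dp, full precision carried).
The largest proportion is 0.41441, i.e. d = 0.414 to 3 decimal places.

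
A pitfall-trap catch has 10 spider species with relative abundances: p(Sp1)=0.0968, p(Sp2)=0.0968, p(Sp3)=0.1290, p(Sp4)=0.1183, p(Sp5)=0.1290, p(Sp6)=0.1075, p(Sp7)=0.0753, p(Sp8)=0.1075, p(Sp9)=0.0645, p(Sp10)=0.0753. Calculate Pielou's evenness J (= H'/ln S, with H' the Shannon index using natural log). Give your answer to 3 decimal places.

0.990

H' = −Σ pᵢ ln pᵢ = −((-0.22604) + (-0.22604) + (-0.26418) + (-0.25252) + (-0.26418) + (-0.23975) + (-0.19475) + (-0.23975) + (-0.17680) + (-0.19475)) = 2.27876 (working shown to 5 dp, full precision carried).
With S = 10 species, ln S = 2.30259, so J = 2.27876/2.30259 = 0.98965, i.e. 0.990 to 3 decimal places.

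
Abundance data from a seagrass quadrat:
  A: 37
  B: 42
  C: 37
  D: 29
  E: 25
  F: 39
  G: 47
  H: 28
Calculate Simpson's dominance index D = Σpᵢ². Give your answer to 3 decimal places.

0.130

Total N = 37+42+37+29+25+39+47+28 = 284, so the proportions are 0.13028, 0.14789, 0.13028, 0.10211, 0.08803, 0.13732, 0.16549, 0.09859 (working shown to 5 dp, full precision carried).
D = 0.13028² + 0.14789² + 0.13028² + 0.10211² + 0.08803² + 0.13732² + 0.16549² + 0.09859² = 0.01697 + 0.02187 + 0.01697 + 0.01043 + 0.00775 + 0.01886 + 0.02739 + 0.00972 = 0.12996.
To 3 decimal places, D = 0.130.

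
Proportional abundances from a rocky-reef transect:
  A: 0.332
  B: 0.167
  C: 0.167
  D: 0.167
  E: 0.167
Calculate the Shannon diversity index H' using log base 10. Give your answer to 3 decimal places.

0.678

Each pᵢ log₁₀ pᵢ term (working shown to 5 dp, full precision carried): 0.332×(-0.47886)=-0.15898, 0.167×(-0.77728)=-0.12981, 0.167×(-0.77728)=-0.12981, 0.167×(-0.77728)=-0.12981, 0.167×(-0.77728)=-0.12981.
Sum = -0.67821, so H' = 0.678.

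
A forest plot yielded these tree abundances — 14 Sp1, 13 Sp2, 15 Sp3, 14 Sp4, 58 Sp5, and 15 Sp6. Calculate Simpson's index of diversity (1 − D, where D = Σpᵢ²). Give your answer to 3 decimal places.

0.737

Total N = 14+13+15+14+58+15 = 129, so the proportions are 0.10853, 0.10078, 0.11628, 0.10853, 0.44961, 0.11628 (working shown to 5 dp, full precision carried).
D = 0.10853² + 0.10078² + 0.11628² + 0.10853² + 0.44961² + 0.11628² = 0.01178 + 0.01016 + 0.01352 + 0.01178 + 0.20215 + 0.01352 = 0.26290.
So 1 − D = 0.73710, i.e. 0.737 to 3 decimal places.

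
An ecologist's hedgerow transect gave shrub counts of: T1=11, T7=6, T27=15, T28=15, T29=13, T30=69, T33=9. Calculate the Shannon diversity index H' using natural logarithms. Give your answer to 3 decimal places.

Total N = 11+6+15+15+13+69+9 = 138, so the proportions are 0.07971, 0.04348, 0.1087, 0.1087, 0.0942, 0.5, 0.06522 (working shown to 5 dp, full precision carried).
Each pᵢ ln pᵢ term: 0.07971×(-2.52936)=-0.20162, 0.04348×(-3.13549)=-0.13633, 0.1087×(-2.21920)=-0.24122, 0.1087×(-2.21920)=-0.24122, 0.0942×(-2.36230)=-0.22254, 0.5×(-0.69315)=-0.34657, 0.06522×(-2.73003)=-0.17805.
Sum = -1.56753, so H' = 1.568.

1.568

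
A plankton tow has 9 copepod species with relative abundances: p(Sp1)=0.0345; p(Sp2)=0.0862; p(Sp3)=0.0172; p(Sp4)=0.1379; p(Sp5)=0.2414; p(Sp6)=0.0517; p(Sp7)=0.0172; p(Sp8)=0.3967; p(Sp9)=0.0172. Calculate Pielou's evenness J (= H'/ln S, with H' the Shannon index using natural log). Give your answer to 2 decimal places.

0.76

H' = −Σ pᵢ ln pᵢ = −((-0.1162) + (-0.2113) + (-0.0699) + (-0.2732) + (-0.3431) + (-0.1532) + (-0.0699) + (-0.3668) + (-0.0699)) = 1.6733 (working shown to 4 dp, full precision carried).
With S = 9 species, ln S = 2.1972, so J = 1.6733/2.1972 = 0.7616, i.e. 0.76 to 2 decimal places.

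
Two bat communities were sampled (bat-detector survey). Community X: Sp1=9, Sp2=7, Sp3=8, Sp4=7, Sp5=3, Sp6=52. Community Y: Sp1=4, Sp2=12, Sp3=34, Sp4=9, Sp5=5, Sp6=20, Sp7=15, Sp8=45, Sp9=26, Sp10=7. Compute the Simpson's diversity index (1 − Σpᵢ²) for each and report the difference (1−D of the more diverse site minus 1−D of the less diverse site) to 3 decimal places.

Community X: N=86, proportions 0.10465, 0.0814, 0.09302, 0.0814, 0.03488, 0.60465, giving 1−D = 0.60032 (working shown to 5 dp, full precision carried).
Community Y: N=177, proportions 0.0226, 0.0678, 0.19209, 0.05085, 0.02825, 0.11299, 0.08475, 0.25424, 0.14689, 0.03955, giving 1−D = 0.84688.
Difference = |0.60032 − 0.84688| = 0.24656, i.e. 0.247 to 3 decimal places.

0.247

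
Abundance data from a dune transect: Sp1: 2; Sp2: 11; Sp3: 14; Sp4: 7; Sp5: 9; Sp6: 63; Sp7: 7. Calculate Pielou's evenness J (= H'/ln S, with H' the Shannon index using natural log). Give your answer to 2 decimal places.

Total N = 2+11+14+7+9+63+7 = 113, so the proportions are 0.0177, 0.0973, 0.1239, 0.0619, 0.0796, 0.5575, 0.0619 (working shown to 4 dp, full precision carried).
H' = −Σ pᵢ ln pᵢ = −((-0.0714) + (-0.2268) + (-0.2587) + (-0.1723) + (-0.2015) + (-0.3257) + (-0.1723)) = 1.4288.
With S = 7 species, ln S = 1.9459, so J = 1.4288/1.9459 = 0.7342, i.e. 0.73 to 2 decimal places.

0.73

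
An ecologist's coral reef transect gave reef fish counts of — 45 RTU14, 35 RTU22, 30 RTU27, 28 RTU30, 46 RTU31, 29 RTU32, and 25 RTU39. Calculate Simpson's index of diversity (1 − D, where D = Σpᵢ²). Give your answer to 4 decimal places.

0.8497

Total N = 45+35+30+28+46+29+25 = 238, so the proportions are 0.189076, 0.147059, 0.12605, 0.117647, 0.193277, 0.121849, 0.105042 (working shown to 6 dp, full precision carried).
D = 0.189076² + 0.147059² + 0.12605² + 0.117647² + 0.193277² + 0.121849² + 0.105042² = 0.035750 + 0.021626 + 0.015889 + 0.013841 + 0.037356 + 0.014847 + 0.011034 = 0.150342.
So 1 − D = 0.849658, i.e. 0.8497 to 4 decimal places.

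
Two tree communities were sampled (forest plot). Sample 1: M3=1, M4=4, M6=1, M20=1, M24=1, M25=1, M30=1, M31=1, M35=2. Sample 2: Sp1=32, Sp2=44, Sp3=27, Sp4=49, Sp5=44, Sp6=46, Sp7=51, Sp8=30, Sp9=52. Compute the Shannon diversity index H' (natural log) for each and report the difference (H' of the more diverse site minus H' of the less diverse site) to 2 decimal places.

Sample 1: N=13, proportions 0.0769, 0.3077, 0.0769, 0.0769, 0.0769, 0.0769, 0.0769, 0.0769, 0.1538, giving H' = 2.0318 (working shown to 4 dp, full precision carried).
Sample 2: N=375, proportions 0.0853, 0.1173, 0.072, 0.1307, 0.1173, 0.1227, 0.136, 0.08, 0.1387, giving H' = 2.1730.
Difference = |2.0318 − 2.1730| = 0.1412, i.e. 0.14 to 2 decimal places.

0.14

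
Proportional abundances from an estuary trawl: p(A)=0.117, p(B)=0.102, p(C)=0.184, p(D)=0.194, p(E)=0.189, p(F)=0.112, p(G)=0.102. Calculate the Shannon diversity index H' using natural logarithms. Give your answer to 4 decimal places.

1.9064

Each pᵢ ln pᵢ term (working shown to 6 dp, full precision carried): 0.117×(-2.145581)=-0.251033, 0.102×(-2.282782)=-0.232844, 0.184×(-1.692820)=-0.311479, 0.194×(-1.639897)=-0.318140, 0.189×(-1.666008)=-0.314876, 0.112×(-2.189256)=-0.245197, 0.102×(-2.282782)=-0.232844.
Sum = -1.906412, so H' = 1.9064.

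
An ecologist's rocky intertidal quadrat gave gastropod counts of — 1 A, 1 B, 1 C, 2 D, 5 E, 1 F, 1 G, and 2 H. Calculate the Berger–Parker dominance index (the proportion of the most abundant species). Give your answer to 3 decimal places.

0.357

Total N = 1+1+1+2+5+1+1+2 = 14, so the proportions are 0.07143, 0.07143, 0.07143, 0.14286, 0.35714, 0.07143, 0.07143, 0.14286 (working shown to 5 dp, full precision carried).
The largest proportion is 0.35714, i.e. d = 0.357 to 3 decimal places.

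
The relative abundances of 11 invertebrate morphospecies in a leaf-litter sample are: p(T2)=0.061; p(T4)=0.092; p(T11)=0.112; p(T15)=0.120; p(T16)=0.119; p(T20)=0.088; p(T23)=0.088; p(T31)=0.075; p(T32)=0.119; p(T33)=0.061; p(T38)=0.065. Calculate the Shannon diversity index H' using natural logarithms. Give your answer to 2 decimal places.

Each pᵢ ln pᵢ term (working shown to 4 dp, full precision carried): 0.061×(-2.7969)=-0.1706, 0.092×(-2.3860)=-0.2195, 0.112×(-2.1893)=-0.2452, 0.12×(-2.1203)=-0.2544, 0.119×(-2.1286)=-0.2533, 0.088×(-2.4304)=-0.2139, 0.088×(-2.4304)=-0.2139, 0.075×(-2.5903)=-0.1943, 0.119×(-2.1286)=-0.2533, 0.061×(-2.7969)=-0.1706, 0.065×(-2.7334)=-0.1777.
Sum = -2.3667, so H' = 2.37.

2.37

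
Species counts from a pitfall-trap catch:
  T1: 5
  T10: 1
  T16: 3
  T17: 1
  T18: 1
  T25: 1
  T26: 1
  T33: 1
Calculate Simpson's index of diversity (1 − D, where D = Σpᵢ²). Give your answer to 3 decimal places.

0.796

Total N = 5+1+3+1+1+1+1+1 = 14, so the proportions are 0.35714, 0.07143, 0.21429, 0.07143, 0.07143, 0.07143, 0.07143, 0.07143 (working shown to 5 dp, full precision carried).
D = 0.35714² + 0.07143² + 0.21429² + 0.07143² + 0.07143² + 0.07143² + 0.07143² + 0.07143² = 0.12755 + 0.00510 + 0.04592 + 0.00510 + 0.00510 + 0.00510 + 0.00510 + 0.00510 = 0.20408.
So 1 − D = 0.79592, i.e. 0.796 to 3 decimal places.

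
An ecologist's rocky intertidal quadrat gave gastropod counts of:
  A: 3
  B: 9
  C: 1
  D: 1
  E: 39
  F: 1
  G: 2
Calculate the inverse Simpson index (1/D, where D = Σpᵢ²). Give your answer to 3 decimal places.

1.938

Total N = 3+9+1+1+39+1+2 = 56, so the proportions are 0.053571, 0.160714, 0.017857, 0.017857, 0.696429, 0.017857, 0.035714 (working shown to 6 dp, full precision carried).
D = 0.053571² + 0.160714² + 0.017857² + 0.017857² + 0.696429² + 0.017857² + 0.035714² = 0.002870 + 0.025829 + 0.000319 + 0.000319 + 0.485013 + 0.000319 + 0.001276 = 0.515944.
So 1/D = 1.93820, i.e. 1.938 to 3 decimal places.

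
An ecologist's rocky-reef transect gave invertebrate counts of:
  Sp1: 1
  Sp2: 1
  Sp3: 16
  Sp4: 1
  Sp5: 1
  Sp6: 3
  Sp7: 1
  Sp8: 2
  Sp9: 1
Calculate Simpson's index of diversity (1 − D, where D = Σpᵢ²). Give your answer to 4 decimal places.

Total N = 1+1+16+1+1+3+1+2+1 = 27, so the proportions are 0.037037, 0.037037, 0.592593, 0.037037, 0.037037, 0.111111, 0.037037, 0.074074, 0.037037 (working shown to 6 dp, full precision carried).
D = 0.037037² + 0.037037² + 0.592593² + 0.037037² + 0.037037² + 0.111111² + 0.037037² + 0.074074² + 0.037037² = 0.001372 + 0.001372 + 0.351166 + 0.001372 + 0.001372 + 0.012346 + 0.001372 + 0.005487 + 0.001372 = 0.377229.
So 1 − D = 0.622771, i.e. 0.6228 to 4 decimal places.

0.6228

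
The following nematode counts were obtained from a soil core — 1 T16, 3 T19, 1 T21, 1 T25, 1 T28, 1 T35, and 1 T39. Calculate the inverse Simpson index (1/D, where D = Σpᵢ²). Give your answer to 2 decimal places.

Total N = 1+3+1+1+1+1+1 = 9, so the proportions are 0.111111, 0.333333, 0.111111, 0.111111, 0.111111, 0.111111, 0.111111 (working shown to 6 dp, full precision carried).
D = 0.111111² + 0.333333² + 0.111111² + 0.111111² + 0.111111² + 0.111111² + 0.111111² = 0.012346 + 0.111111 + 0.012346 + 0.012346 + 0.012346 + 0.012346 + 0.012346 = 0.185185.
So 1/D = 5.4000, i.e. 5.40 to 2 decimal places.

5.40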